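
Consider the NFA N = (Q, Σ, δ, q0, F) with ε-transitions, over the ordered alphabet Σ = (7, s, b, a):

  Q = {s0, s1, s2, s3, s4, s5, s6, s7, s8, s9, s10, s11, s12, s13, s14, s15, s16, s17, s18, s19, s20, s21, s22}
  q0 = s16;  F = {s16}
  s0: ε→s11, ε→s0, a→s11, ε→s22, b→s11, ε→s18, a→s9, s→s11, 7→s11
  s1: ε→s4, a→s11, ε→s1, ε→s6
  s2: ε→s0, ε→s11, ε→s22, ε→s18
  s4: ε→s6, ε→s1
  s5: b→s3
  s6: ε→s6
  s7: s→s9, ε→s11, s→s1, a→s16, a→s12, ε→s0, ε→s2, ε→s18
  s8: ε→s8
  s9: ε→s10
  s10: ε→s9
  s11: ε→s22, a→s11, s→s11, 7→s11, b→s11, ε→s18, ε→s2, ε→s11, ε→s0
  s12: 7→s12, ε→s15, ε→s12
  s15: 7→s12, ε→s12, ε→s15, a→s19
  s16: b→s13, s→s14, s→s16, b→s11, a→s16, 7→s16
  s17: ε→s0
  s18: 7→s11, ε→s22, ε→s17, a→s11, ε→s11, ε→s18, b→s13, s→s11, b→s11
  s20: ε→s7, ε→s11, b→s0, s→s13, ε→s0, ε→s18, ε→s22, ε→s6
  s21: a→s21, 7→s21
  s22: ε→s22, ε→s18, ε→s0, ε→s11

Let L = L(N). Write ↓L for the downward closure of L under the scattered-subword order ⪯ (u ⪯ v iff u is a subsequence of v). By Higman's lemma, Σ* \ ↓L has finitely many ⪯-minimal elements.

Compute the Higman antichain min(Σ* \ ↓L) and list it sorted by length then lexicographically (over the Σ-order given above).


|Q|=23, |F|=1, |δ|=78 (45 ε).
min D↑ (2 st, q0=0, F={1}): 0:7→0,s→0,b→1,a→0 1:7→1,s→1,b→1,a→1 [Hopcroft].
'b': run [11, 9] end={s0,s10,s11,s13,s17,s18,s2,s22,s9} ∉↓L; 1/1 single-dels accept.
1 words, ⪯-incomp.

A = [b].


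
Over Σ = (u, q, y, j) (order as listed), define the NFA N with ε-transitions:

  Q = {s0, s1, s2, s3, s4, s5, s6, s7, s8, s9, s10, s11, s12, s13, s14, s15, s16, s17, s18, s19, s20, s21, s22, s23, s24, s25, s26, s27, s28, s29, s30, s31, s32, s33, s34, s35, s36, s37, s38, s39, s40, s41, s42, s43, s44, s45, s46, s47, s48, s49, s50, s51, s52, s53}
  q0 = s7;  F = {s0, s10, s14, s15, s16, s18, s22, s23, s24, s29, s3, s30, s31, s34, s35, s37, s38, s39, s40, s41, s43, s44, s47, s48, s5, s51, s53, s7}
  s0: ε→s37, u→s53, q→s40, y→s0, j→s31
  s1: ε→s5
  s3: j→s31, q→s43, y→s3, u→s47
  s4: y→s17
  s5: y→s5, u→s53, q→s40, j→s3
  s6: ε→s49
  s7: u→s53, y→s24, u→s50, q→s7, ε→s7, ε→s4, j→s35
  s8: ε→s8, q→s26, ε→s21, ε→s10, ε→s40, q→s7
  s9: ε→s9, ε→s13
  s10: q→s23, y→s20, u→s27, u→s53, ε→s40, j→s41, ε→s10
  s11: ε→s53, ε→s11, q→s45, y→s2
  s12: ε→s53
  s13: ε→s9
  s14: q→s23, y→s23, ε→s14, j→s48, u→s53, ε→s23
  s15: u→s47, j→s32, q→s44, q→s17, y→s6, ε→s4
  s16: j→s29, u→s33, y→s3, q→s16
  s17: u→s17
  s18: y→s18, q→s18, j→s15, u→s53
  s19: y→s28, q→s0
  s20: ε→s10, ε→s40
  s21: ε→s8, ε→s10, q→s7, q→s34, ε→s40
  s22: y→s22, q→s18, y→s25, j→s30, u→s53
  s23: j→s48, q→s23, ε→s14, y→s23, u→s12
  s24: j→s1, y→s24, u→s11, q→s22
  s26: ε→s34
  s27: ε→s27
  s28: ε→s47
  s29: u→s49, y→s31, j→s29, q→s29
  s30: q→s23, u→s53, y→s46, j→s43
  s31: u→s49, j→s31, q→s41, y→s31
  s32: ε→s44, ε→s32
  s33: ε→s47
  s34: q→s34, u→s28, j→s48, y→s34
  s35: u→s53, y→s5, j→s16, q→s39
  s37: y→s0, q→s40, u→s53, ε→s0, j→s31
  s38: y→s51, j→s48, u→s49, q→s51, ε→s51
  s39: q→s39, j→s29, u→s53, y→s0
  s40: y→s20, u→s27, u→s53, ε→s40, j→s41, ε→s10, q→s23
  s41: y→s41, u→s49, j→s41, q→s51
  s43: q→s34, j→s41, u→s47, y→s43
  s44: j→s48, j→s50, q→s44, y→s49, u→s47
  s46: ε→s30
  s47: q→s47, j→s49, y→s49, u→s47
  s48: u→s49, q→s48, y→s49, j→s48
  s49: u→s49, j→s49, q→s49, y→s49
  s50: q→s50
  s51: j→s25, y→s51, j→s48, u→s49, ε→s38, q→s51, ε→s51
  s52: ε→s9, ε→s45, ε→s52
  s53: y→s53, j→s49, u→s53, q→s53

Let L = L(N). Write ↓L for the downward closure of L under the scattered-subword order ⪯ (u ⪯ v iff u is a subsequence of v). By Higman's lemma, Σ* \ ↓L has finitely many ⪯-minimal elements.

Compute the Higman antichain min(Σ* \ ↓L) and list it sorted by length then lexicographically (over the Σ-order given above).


min(Σ*\↓L) = [uj, jqju, jjuy, jjju, yqqjy].

|Q|=54, |F|=28, |δ|=176 (42 ε).
min D↑ (25 st, q0=0, F={4}): 0:u→1,q→0,y→2,j→3 1:u→1,q→1,y→1,j→4 2:u→1,q→5,y→2,j→6 3:u→1,q→7,y→6,j→8 4:u→4,q→4,y→4,j→4 5:u→1,q→9,y→5,j→10 6:u→1,q→11,y→6,j→12 7:u→1,q→7,y→13,j→14 8:u→15,q→8,y→12,j→14 9:u→1,q→9,y→9,j→16 10:u→1,q→17,y→10,j→18 11:u→1,q→17,y→11,j→19 12:u→15,q→18,y→12,j→20 13:u→1,q→11,y→13,j→20 14:u→4,q→14,y→20,j→14 15:u→15,q→15,y→4,j→4 16:u→15,q→21,y→4,j→21 17:u→1,q→17,y→17,j→22 18:u→15,q→23,y→18,j→19 19:u→4,q→24,y→19,j→19 20:u→4,q→19,y→20,j→20 21:u→15,q→21,y→4,j→22 22:u→4,q→22,y→4,j→22 23:u→15,q→23,y→23,j→22 24:u→4,q→24,y→24,j→22 [Hopcroft].
'uj': run [45, 12, 1] end={s49} — reject; 2/2 single-dels accept.
'jqju': run [45, 38, 29, 9, 1] end={s49} — reject; 4/4 del acc.
'jjuy': |S_i|=[45, 38, 18, 4, 1] end={s49} — reject; 4/4 del acc.
'jjju': |S_i|=[45, 38, 18, 9, 1] end={s49} ∉↓L; 4/4 single-dels accept.
'yqqjy': run [45, 39, 30, 20, 11, 3] end={s17,s49,s6} ∉↓L; 5/5 single-dels accept.
5 words, ⪯-incomp.


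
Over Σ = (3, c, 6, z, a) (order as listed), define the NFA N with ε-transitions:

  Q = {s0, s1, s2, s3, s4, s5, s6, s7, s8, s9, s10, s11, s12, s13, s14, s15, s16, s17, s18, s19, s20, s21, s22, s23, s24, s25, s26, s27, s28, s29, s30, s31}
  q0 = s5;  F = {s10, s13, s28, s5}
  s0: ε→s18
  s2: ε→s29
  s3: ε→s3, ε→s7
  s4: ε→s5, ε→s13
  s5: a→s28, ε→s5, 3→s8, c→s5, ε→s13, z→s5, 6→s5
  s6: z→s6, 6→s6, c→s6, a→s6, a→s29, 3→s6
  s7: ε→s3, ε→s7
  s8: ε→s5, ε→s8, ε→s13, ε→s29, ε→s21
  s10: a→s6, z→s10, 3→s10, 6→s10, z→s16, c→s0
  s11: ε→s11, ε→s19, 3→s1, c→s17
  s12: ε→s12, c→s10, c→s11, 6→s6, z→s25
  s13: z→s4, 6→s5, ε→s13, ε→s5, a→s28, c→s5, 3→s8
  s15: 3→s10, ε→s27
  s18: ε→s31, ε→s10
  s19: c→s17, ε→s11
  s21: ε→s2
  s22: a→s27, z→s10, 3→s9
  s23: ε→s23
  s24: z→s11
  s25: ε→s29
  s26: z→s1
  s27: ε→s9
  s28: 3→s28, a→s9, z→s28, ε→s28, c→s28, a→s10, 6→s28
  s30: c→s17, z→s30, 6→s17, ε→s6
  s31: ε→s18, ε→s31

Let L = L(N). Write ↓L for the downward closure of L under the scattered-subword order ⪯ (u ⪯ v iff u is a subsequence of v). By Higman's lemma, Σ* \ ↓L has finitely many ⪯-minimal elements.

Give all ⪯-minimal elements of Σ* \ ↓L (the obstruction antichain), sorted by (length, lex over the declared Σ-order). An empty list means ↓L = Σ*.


|Q|=32, |F|=4, |δ|=76 (32 ε).
min D↑ (4 st, q0=0, F={3}): 0:3→0,c→0,6→0,z→0,a→1 1:3→1,c→1,6→1,z→1,a→2 2:3→2,c→2,6→2,z→2,a→3 3:3→3,c→3,6→3,z→3,a→3 [Hopcroft].
'aaa': N↓-sim [15, 9, 8, 2] end={s29,s6} — reject; 3/3 single-dels accept.
1 minimals (antichain).

Antichain: [aaa].


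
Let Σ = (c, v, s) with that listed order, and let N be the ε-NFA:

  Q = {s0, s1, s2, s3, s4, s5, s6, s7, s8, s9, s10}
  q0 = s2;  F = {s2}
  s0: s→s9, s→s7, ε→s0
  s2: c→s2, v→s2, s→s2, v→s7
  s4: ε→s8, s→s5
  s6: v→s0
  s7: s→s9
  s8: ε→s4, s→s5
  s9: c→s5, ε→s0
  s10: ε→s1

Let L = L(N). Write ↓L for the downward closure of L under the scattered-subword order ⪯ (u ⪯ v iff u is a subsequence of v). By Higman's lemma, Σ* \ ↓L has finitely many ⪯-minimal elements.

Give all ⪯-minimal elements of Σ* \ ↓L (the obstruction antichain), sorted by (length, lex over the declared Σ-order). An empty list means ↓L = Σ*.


|Q|=11, |F|=1, |δ|=16 (5 ε).
min D↑ (1 st, q0=0, F={}): 0:c→0,v→0,s→0 (ε-aug+det+¬).
L(D↑) = ∅; no obstructions.

Antichain: [].


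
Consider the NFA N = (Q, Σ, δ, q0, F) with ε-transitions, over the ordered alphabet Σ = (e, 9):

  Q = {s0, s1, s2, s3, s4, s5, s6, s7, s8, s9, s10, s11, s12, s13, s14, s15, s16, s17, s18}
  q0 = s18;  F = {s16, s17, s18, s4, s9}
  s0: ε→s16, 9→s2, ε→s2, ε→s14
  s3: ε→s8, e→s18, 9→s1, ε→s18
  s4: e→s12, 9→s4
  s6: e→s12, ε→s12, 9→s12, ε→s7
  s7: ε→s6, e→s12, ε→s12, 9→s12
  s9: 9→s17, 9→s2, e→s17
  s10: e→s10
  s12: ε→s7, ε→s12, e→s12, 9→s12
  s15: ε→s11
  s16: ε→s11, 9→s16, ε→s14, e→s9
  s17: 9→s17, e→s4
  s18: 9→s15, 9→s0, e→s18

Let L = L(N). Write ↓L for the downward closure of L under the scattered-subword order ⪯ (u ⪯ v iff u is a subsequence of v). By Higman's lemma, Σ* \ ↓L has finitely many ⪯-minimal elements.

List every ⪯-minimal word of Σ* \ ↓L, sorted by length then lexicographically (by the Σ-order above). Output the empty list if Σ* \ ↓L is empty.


|Q|=19, |F|=5, |δ|=36 (14 ε).
min D↑ (6 st, q0=0, F={5}): 0:e→0,9→1 1:e→2,9→1 2:e→3,9→3 3:e→4,9→3 4:e→5,9→4 5:e→5,9→5.
'9eeee': |S_i|=[13, 12, 7, 5, 4, 3] end={s12,s6,s7} — reject; 5/5 del acc.
'9e9ee': |S_i|=[13, 12, 7, 6, 4, 3] end={s12,s6,s7} rej; 5/5 single-dels accept.
2 obstructions.

min(Σ*\↓L) = [9eeee, 9e9ee].


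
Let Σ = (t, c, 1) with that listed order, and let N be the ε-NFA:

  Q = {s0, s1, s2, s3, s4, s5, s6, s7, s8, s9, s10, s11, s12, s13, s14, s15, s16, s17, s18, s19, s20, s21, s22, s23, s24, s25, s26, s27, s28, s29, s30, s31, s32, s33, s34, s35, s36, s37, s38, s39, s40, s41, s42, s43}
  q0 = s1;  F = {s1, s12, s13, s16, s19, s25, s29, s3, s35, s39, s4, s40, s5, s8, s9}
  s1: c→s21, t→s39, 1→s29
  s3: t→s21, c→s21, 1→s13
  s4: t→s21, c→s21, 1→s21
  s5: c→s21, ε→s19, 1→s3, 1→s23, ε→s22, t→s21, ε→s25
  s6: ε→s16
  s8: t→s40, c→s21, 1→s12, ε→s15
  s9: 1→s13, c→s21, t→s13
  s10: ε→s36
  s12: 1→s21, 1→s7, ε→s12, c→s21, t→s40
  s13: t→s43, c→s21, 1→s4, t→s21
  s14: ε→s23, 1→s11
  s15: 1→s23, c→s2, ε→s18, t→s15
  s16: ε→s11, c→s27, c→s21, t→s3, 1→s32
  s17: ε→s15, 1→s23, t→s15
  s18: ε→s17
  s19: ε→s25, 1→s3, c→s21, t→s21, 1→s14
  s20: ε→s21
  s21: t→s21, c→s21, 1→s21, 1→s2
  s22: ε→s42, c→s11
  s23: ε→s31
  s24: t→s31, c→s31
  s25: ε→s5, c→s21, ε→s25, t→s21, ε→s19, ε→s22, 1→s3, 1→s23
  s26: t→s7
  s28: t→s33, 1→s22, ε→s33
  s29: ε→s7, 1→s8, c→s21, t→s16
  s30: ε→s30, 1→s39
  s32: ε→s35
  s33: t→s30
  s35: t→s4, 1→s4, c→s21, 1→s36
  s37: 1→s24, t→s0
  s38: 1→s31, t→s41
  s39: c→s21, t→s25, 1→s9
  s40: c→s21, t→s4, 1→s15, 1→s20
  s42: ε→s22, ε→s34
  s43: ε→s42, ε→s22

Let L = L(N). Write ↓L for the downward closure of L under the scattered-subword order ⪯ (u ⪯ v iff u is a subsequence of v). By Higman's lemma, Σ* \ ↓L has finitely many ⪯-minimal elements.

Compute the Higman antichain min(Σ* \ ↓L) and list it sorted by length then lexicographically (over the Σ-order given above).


A = [c, ttt, t11t, 11t1, 1111, t1t11].

|Q|=44, |F|=15, |δ|=103 (28 ε).
min D↑ (14 st, q0=0, F={2}): 0:t→1,c→2,1→3 1:t→4,c→2,1→5 2:t→2,c→2,1→2 3:t→6,c→2,1→7 4:t→2,c→2,1→8 5:t→9,c→2,1→9 6:t→8,c→2,1→10 7:t→11,c→2,1→12 8:t→2,c→2,1→9 9:t→2,c→2,1→13 10:t→13,c→2,1→13 11:t→13,c→2,1→2 12:t→11,c→2,1→2 13:t→2,c→2,1→2 [Hopcroft].
'c': run [33, 4] end={s11,s2,s21,s27} ∉↓L; 1/1 single-dels accept.
'ttt': N↓-sim [33, 28, 19, 12] end={s11,s15,s17,s18,s2,s21,s22,s23,s31,s34,s42,s43} ∉↓L; 3/3 single-dels accept.
't11t': run [33, 28, 21, 12, 7] end={s11,s2,s21,s22,s34,s42,s43} ∉↓L; 4/4 single-dels accept.
'11t1': N↓-sim [33, 28, 22, 15, 8] end={s15,s17,s18,s2,s20,s21,s23,s31} rej; 4/4 deletions ∈↓L.
'1111': N↓-sim [33, 28, 22, 13, 9] end={s15,s17,s18,s2,s20,s21,s23,s31,s7} rej; 4/4 single-dels accept.
't1t11': N↓-sim [33, 28, 21, 14, 5, 2] end={s2,s21} ∉↓L; 5/5 single-dels accept.
6 words, ⪯-incomp.


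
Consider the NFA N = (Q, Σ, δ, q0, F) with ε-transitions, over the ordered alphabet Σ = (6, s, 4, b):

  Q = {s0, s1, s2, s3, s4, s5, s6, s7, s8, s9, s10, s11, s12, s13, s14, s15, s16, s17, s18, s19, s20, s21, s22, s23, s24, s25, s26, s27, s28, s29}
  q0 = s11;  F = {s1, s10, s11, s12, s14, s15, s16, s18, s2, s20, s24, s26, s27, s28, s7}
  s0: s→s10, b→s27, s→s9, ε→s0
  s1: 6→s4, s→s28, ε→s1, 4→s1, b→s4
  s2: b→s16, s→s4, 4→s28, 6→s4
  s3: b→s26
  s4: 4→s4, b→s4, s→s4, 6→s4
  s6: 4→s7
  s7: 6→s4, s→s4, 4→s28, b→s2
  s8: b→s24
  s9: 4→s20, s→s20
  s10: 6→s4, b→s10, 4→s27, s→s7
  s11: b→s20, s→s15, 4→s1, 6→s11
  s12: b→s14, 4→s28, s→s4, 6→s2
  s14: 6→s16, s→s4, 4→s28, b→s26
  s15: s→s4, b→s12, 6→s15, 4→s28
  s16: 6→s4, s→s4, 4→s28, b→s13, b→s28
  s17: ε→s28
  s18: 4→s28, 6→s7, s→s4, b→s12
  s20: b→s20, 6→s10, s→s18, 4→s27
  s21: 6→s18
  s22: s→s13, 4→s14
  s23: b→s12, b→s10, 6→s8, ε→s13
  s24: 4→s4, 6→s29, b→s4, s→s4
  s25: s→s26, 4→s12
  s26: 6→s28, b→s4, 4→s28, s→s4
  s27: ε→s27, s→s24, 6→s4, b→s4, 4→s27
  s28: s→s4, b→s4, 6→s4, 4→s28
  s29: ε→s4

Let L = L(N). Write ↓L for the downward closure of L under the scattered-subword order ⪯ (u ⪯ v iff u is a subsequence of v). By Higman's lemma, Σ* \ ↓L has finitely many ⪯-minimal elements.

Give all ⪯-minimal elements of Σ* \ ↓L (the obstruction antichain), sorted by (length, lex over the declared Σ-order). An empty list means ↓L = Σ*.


|Q|=30, |F|=15, |δ|=87 (6 ε).
min D↑ (16 st, q0=0, F={4}): 0:6→0,s→1,4→2,b→3 1:6→1,s→4,4→5,b→6 2:6→4,s→5,4→2,b→4 3:6→7,s→8,4→9,b→3 4:6→4,s→4,4→4,b→4 5:6→4,s→4,4→5,b→4 6:6→10,s→4,4→5,b→11 7:6→4,s→12,4→9,b→7 8:6→12,s→4,4→5,b→6 9:6→4,s→13,4→9,b→4 10:6→4,s→4,4→5,b→14 11:6→14,s→4,4→5,b→15 12:6→4,s→4,4→5,b→10 13:6→4,s→4,4→4,b→4 14:6→4,s→4,4→5,b→5 15:6→5,s→4,4→5,b→4 (ε-aug+det+¬).
'ss': N↓-sim [18, 13, 1] end={s4} ∉↓L; 2/2 single-dels accept.
'46': |S_i|=[18, 6, 2] end={s29,s4} rej; 2/2 del acc.
'4b': N↓-sim [18, 6, 1] end={s4} ∉↓L; 2/2 single-dels accept.
'b66': |S_i|=[18, 15, 10, 2] end={s29,s4} rej; 3/3 deletions ∈↓L.
'b4s4': |S_i|=[18, 15, 5, 3, 1] end={s4} — reject; 4/4 deletions ∈↓L.
'sbbbb': N↓-sim [18, 13, 8, 6, 4, 1] end={s4} rej; 5/5 deletions ∈↓L.
6 words, ⪯-incomp.

min(Σ*\↓L) = [ss, 46, 4b, b66, b4s4, sbbbb].


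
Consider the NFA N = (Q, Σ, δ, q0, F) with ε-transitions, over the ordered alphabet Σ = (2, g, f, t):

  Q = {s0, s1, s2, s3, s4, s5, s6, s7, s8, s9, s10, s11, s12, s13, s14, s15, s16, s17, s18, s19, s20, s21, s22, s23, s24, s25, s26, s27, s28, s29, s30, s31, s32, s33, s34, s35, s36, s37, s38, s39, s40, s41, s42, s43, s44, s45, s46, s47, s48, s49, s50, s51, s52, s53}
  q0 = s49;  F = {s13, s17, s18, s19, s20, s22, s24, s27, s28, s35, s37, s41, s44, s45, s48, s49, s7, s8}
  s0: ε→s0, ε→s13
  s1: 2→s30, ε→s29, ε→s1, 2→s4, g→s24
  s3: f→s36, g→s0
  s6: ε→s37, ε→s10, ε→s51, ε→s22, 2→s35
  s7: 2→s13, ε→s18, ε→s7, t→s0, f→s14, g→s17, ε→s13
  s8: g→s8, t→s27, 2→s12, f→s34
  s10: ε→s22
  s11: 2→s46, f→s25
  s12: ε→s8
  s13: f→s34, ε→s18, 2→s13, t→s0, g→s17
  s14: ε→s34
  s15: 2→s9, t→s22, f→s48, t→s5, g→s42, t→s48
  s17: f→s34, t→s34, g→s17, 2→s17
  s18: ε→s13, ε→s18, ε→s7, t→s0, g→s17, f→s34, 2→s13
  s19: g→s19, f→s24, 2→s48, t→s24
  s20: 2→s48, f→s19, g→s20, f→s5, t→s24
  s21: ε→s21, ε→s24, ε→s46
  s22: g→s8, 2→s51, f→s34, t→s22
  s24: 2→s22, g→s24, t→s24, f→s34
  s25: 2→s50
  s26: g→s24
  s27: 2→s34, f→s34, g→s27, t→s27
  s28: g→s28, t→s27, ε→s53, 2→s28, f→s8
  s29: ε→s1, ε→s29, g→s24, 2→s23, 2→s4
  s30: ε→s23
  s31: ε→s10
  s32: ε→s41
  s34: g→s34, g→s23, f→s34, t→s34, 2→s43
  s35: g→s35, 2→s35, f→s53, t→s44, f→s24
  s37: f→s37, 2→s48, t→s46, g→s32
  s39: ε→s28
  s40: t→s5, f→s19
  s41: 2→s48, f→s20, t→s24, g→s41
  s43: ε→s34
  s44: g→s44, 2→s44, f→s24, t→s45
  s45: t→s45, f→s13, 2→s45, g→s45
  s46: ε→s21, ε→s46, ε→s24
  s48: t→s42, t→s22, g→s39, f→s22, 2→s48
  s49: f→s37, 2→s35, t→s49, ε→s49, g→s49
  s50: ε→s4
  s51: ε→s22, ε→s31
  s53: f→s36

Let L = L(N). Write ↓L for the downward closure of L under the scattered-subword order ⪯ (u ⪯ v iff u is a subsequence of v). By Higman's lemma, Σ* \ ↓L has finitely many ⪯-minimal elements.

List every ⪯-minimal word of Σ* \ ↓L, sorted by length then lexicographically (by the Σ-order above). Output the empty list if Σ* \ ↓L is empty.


|Q|=54, |F|=18, |δ|=138 (36 ε).
min D↑ (17 st, q0=0, F={8}): 0:2→1,g→0,f→2,t→0 1:2→1,g→1,f→3,t→4 2:2→5,g→6,f→2,t→3 3:2→7,g→3,f→8,t→3 4:2→4,g→4,f→3,t→9 5:2→5,g→10,f→7,t→7 6:2→5,g→6,f→11,t→3 7:2→7,g→12,f→8,t→7 8:2→8,g→8,f→8,t→8 9:2→9,g→9,f→13,t→9 10:2→10,g→10,f→12,t→14 11:2→5,g→11,f→15,t→3 12:2→12,g→12,f→8,t→14 13:2→13,g→16,f→8,t→13 14:2→8,g→14,f→8,t→14 15:2→5,g→15,f→3,t→3 16:2→16,g→16,f→8,t→8 [Hopcroft].
'2ff': N↓-sim [35, 26, 19, 5] end={s14,s23,s34,s36,s43} — reject; 3/3 deletions ∈↓L.
'ftf': N↓-sim [35, 31, 20, 4] end={s14,s23,s34,s43} — reject; 3/3 del acc.
'f2gt2': run [35, 31, 22, 11, 4, 3] end={s23,s34,s43} rej; 5/5 del acc.
'2ttfgt': run [35, 26, 20, 18, 9, 4, 3] end={s23,s34,s43} rej; 6/6 deletions ∈↓L.
'fgffff': run [35, 31, 23, 20, 19, 12, 3] end={s23,s34,s43} — reject; 6/6 single-dels accept.
5 minimals (antichain).

A = [2ff, ftf, f2gt2, 2ttfgt, fgffff].


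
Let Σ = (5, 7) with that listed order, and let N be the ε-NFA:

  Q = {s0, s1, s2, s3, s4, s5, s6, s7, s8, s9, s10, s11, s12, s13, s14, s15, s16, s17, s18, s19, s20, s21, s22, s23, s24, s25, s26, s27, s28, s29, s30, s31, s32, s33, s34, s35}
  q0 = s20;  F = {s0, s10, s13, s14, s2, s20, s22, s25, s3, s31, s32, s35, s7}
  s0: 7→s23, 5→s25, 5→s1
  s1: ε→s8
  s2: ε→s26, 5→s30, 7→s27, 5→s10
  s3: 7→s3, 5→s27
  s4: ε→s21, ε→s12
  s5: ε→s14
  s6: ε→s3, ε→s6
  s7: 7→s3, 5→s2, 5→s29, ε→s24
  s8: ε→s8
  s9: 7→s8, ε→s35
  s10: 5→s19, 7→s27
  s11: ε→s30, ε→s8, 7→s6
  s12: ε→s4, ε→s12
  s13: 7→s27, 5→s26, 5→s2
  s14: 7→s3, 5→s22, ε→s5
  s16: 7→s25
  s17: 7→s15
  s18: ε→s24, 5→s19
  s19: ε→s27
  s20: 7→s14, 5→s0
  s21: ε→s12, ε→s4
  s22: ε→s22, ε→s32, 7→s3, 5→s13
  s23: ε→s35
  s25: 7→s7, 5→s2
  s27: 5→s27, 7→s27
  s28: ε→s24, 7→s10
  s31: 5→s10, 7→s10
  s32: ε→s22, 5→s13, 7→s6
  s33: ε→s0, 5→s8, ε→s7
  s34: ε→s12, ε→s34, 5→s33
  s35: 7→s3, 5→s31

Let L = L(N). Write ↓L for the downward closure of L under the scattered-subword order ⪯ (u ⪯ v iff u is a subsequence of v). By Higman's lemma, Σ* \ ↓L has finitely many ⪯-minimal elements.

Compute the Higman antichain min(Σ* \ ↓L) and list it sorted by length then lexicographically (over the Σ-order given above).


|Q|=36, |F|=13, |δ|=68 (28 ε).
min D↑ (13 st, q0=0, F={11}): 0:5→1,7→2 1:5→3,7→4 2:5→5,7→6 3:5→7,7→8 4:5→9,7→6 5:5→10,7→6 6:5→11,7→6 7:5→12,7→11 8:5→7,7→6 9:5→12,7→12 10:5→7,7→11 11:5→11,7→11 12:5→11,7→11 (ε-aug+det+¬).
'775': N↓-sim [24, 19, 5, 2] end={s19,s27} rej; 3/3 deletions ∈↓L.
'5557': |S_i|=[24, 21, 15, 7, 1] end={s27} ∉↓L; 4/4 single-dels accept.
'7557': |S_i|=[24, 19, 13, 7, 1] end={s27} rej; 4/4 deletions ∈↓L.
'55555': |S_i|=[24, 21, 15, 7, 4, 2] end={s19,s27} rej; 5/5 deletions ∈↓L.
'57555': run [24, 21, 14, 8, 4, 2] end={s19,s27} — reject; 5/5 deletions ∈↓L.
'57577': N↓-sim [24, 21, 14, 8, 3, 1] end={s27} rej; 5/5 deletions ∈↓L.
6 words, ⪯-incomp.

Antichain: [775, 5557, 7557, 55555, 57555, 57577].


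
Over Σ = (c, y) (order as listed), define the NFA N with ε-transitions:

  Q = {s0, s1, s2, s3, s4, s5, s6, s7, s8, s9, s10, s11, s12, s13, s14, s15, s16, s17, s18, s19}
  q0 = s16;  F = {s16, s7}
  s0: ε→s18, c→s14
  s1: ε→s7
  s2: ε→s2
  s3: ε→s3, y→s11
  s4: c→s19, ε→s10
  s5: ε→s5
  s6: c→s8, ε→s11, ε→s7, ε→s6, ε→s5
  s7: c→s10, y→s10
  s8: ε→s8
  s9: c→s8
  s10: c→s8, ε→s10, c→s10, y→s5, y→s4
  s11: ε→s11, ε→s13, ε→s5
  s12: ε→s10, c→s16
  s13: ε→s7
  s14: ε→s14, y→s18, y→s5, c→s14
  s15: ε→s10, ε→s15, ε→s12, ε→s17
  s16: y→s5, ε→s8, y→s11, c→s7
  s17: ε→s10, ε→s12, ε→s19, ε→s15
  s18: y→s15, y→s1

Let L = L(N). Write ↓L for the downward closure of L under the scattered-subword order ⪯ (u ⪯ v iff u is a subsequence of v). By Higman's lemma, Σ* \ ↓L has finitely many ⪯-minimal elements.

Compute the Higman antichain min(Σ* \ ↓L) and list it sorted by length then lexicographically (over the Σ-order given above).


Antichain: [cc, cy, yc, yy].

|Q|=20, |F|=2, |δ|=47 (27 ε).
min D↑ (3 st, q0=0, F={2}): 0:c→1,y→1 1:c→2,y→2 2:c→2,y→2.
'cc': |S_i|=[9, 6, 5] end={s10,s19,s4,s5,s8} ∉↓L; 2/2 deletions ∈↓L.
'cy': |S_i|=[9, 6, 5] end={s10,s19,s4,s5,s8} — reject; 2/2 del acc.
'yc': N↓-sim [9, 8, 5] end={s10,s19,s4,s5,s8} ∉↓L; 2/2 single-dels accept.
'yy': run [9, 8, 5] end={s10,s19,s4,s5,s8} rej; 2/2 del acc.
4 obstructions.


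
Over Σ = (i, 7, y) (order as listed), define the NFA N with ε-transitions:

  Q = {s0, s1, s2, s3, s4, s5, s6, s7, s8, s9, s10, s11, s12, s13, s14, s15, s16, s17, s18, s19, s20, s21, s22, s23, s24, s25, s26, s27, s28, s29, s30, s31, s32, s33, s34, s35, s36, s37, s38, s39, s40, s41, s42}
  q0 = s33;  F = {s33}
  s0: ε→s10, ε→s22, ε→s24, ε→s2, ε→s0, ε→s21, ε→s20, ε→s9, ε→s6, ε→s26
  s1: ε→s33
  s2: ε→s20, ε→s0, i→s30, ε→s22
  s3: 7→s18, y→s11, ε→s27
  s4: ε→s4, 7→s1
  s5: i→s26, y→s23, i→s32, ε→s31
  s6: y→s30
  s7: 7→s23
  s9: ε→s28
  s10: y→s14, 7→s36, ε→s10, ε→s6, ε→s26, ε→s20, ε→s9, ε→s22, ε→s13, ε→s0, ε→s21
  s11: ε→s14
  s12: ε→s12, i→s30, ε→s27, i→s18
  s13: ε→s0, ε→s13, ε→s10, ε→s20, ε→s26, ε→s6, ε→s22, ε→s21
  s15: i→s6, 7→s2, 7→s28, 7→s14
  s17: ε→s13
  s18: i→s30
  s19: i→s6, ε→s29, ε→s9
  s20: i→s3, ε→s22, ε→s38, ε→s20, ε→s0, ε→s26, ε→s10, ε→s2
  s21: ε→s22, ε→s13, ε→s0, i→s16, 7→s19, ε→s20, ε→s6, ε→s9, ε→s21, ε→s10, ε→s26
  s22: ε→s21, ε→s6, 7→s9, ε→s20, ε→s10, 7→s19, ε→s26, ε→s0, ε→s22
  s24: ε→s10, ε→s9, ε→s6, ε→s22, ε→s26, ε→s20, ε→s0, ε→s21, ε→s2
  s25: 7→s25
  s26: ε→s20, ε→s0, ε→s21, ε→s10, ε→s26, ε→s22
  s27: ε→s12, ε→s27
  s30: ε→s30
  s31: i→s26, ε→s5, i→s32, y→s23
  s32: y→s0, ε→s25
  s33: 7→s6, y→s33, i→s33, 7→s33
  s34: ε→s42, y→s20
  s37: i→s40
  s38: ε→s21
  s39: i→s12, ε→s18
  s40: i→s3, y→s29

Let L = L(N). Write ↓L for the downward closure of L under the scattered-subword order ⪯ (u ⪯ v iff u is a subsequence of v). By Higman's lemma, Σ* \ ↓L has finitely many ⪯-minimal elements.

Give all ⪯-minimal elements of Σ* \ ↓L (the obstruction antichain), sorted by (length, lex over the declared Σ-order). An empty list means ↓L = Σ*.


min(Σ*\↓L) = [].

|Q|=43, |F|=1, |δ|=125 (87 ε).
min D↑ (1 st, q0=0, F={}): 0:i→0,7→0,y→0 (ε-aug+det+¬).
L(D↑) = ∅; no obstructions.


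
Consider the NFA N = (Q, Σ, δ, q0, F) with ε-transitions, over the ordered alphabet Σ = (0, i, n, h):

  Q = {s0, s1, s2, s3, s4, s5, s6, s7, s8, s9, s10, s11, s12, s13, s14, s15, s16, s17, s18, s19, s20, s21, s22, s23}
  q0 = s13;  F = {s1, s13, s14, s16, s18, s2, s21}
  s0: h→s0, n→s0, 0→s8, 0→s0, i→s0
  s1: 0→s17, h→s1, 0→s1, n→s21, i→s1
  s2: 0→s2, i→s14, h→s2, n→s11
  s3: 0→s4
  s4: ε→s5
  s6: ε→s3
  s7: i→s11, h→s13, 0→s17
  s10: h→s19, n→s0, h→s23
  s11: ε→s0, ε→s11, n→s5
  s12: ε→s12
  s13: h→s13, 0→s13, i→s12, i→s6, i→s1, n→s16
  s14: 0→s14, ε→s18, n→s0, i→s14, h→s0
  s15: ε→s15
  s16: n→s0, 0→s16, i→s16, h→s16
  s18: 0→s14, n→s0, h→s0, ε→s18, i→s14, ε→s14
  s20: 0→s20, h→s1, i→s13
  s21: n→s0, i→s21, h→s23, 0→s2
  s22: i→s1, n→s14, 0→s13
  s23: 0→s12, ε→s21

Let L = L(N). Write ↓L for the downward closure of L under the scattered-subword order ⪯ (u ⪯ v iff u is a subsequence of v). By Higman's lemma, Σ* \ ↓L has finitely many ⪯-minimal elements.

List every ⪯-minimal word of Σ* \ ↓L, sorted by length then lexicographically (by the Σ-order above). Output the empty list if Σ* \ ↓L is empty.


min(Σ*\↓L) = [nn, in0ih].

|Q|=24, |F|=7, |δ|=61 (10 ε).
min D↑ (7 st, q0=0, F={4}): 0:0→0,i→1,n→2,h→0 1:0→1,i→1,n→3,h→1 2:0→2,i→2,n→4,h→2 3:0→5,i→3,n→4,h→3 4:0→4,i→4,n→4,h→4 5:0→5,i→6,n→4,h→5 6:0→6,i→6,n→4,h→4 [Hopcroft].
'nn': N↓-sim [17, 11, 4] end={s0,s11,s5,s8} rej; 2/2 deletions ∈↓L.
'in0ih': N↓-sim [17, 16, 10, 8, 4, 2] end={s0,s8} — reject; 5/5 deletions ∈↓L.
2 words, ⪯-incomp.


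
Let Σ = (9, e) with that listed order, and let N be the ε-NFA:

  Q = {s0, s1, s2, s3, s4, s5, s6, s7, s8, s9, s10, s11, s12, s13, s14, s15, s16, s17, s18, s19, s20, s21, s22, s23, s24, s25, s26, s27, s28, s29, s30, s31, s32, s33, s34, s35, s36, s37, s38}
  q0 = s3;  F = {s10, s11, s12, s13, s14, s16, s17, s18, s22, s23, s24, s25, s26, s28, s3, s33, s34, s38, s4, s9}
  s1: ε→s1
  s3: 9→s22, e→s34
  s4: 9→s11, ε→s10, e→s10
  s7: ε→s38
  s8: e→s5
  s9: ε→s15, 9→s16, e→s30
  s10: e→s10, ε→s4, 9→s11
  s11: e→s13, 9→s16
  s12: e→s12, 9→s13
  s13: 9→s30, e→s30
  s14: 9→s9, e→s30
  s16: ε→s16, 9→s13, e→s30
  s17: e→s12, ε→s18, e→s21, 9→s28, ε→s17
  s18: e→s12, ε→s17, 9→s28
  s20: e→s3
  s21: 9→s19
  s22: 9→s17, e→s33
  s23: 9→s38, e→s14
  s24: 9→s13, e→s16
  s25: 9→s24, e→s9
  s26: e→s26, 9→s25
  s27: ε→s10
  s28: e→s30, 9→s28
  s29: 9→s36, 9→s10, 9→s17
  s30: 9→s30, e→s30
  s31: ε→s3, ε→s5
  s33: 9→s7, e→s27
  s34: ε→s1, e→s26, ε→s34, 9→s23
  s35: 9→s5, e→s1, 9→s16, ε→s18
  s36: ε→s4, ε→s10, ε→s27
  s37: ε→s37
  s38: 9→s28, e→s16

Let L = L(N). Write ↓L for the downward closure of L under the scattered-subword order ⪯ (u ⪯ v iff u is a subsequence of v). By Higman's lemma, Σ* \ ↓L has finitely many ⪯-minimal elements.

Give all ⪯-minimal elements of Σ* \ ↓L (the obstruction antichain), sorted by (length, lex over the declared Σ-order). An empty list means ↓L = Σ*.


A = [999e, e9ee, 99e99, 9ee9e9, ee9999].

|Q|=39, |F|=20, |δ|=71 (19 ε).
min D↑ (19 st, q0=0, F={13}): 0:9→1,e→2 1:9→3,e→4 2:9→5,e→6 3:9→7,e→8 4:9→9,e→10 5:9→9,e→11 6:9→12,e→6 7:9→7,e→13 8:9→14,e→8 9:9→7,e→15 10:9→16,e→10 11:9→17,e→13 12:9→18,e→17 13:9→13,e→13 14:9→13,e→13 15:9→14,e→13 16:9→15,e→14 17:9→15,e→13 18:9→14,e→15 [Hopcroft].
'999e': run [27, 23, 15, 5, 1] end={s30} — reject; 4/4 deletions ∈↓L.
'e9ee': run [27, 23, 14, 6, 1] end={s30} — reject; 4/4 del acc.
'99e99': N↓-sim [27, 23, 15, 6, 3, 1] end={s30} rej; 5/5 single-dels accept.
'9ee9e9': |S_i|=[27, 23, 17, 8, 4, 2, 1] end={s30} rej; 6/6 deletions ∈↓L.
'ee9999': |S_i|=[27, 23, 14, 8, 4, 2, 1] end={s30} rej; 6/6 single-dels accept.
5 obstructions.


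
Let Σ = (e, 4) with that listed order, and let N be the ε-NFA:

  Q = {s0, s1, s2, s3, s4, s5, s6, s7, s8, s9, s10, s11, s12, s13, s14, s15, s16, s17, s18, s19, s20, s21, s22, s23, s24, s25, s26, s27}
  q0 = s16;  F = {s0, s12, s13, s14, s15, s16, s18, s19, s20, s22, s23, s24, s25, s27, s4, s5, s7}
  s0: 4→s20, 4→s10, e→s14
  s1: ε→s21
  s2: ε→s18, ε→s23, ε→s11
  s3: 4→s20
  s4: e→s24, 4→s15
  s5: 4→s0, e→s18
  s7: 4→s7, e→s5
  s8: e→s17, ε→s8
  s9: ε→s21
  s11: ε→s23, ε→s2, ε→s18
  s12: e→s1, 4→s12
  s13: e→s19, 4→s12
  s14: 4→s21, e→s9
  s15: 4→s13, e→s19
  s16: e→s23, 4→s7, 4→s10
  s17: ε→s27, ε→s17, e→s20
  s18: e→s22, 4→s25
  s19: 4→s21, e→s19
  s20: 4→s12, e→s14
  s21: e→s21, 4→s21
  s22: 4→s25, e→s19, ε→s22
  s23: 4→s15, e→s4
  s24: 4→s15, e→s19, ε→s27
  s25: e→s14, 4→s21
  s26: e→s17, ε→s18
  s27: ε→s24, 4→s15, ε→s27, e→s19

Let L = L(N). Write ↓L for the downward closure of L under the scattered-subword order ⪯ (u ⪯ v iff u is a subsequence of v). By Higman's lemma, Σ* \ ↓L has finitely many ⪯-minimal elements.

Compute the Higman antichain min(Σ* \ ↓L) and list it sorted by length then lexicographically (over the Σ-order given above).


Antichain: [e4e4, eeee4, e444e, 4ee44, 4e4ee].

|Q|=28, |F|=17, |δ|=58 (16 ε).
min D↑ (17 st, q0=0, F={11}): 0:e→1,4→2 1:e→3,4→4 2:e→5,4→2 3:e→6,4→4 4:e→7,4→8 5:e→9,4→10 6:e→7,4→4 7:e→7,4→11 8:e→7,4→12 9:e→13,4→14 10:e→15,4→16 11:e→11,4→11 12:e→11,4→12 13:e→7,4→14 14:e→15,4→11 15:e→11,4→11 16:e→15,4→12.
'e4e4': run [21, 19, 12, 5, 1] end={s21} ∉↓L; 4/4 del acc.
'eeee4': N↓-sim [21, 19, 14, 12, 5, 1] end={s21} rej; 5/5 deletions ∈↓L.
'e444e': N↓-sim [21, 19, 12, 9, 3, 2] end={s1,s21} — reject; 5/5 del acc.
'4ee44': N↓-sim [21, 16, 13, 8, 4, 1] end={s21} — reject; 5/5 del acc.
'4e4ee': N↓-sim [21, 16, 13, 9, 4, 2] end={s21,s9} ∉↓L; 5/5 deletions ∈↓L.
5 minimals (antichain).


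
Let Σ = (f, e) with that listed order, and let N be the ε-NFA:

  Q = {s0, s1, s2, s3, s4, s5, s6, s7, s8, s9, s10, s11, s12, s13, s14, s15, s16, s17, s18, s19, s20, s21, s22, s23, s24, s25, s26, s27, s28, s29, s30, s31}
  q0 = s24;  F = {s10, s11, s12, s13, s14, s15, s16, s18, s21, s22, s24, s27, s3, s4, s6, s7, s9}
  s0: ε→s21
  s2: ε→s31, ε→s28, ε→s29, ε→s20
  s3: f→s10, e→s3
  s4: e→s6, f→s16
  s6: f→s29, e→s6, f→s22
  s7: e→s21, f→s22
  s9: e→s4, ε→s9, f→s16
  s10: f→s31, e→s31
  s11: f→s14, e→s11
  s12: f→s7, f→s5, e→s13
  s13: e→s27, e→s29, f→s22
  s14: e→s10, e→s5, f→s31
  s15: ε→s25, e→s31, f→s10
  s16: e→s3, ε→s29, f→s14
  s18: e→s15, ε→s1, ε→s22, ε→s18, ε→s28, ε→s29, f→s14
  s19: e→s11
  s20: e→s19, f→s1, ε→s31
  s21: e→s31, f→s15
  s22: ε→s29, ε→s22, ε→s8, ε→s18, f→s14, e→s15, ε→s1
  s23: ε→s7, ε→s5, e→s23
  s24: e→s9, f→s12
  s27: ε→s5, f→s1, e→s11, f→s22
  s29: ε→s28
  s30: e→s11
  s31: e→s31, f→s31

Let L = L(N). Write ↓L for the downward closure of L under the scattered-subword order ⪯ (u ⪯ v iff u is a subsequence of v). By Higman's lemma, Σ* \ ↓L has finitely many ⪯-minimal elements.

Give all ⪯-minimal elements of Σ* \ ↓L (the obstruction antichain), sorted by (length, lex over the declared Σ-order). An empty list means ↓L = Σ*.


A = [ffee, efff, fffff, efefe, feeeff, eeefee].

|Q|=32, |F|=17, |δ|=69 (23 ε).
min D↑ (17 st, q0=0, F={14}): 0:f→1,e→2 1:f→3,e→4 2:f→5,e→6 3:f→7,e→8 4:f→7,e→9 5:f→10,e→11 6:f→5,e→12 7:f→10,e→13 8:f→13,e→14 9:f→7,e→15 10:f→14,e→16 11:f→16,e→11 12:f→7,e→12 13:f→16,e→14 14:f→14,e→14 15:f→10,e→15 16:f→14,e→14 (ε-aug+det+¬).
'ffee': run [24, 20, 14, 6, 1] end={s31} rej; 4/4 single-dels accept.
'efff': |S_i|=[24, 21, 14, 4, 1] end={s31} rej; 4/4 single-dels accept.
'fffff': |S_i|=[24, 20, 14, 12, 4, 1] end={s31} ∉↓L; 5/5 single-dels accept.
'efefe': N↓-sim [24, 21, 14, 6, 2, 1] end={s31} rej; 5/5 del acc.
'feeeff': |S_i|=[24, 20, 17, 15, 8, 4, 1] end={s31} ∉↓L; 6/6 del acc.
'eeefee': N↓-sim [24, 21, 18, 15, 12, 5, 1] end={s31} — reject; 6/6 deletions ∈↓L.
6 words, ⪯-incomp.


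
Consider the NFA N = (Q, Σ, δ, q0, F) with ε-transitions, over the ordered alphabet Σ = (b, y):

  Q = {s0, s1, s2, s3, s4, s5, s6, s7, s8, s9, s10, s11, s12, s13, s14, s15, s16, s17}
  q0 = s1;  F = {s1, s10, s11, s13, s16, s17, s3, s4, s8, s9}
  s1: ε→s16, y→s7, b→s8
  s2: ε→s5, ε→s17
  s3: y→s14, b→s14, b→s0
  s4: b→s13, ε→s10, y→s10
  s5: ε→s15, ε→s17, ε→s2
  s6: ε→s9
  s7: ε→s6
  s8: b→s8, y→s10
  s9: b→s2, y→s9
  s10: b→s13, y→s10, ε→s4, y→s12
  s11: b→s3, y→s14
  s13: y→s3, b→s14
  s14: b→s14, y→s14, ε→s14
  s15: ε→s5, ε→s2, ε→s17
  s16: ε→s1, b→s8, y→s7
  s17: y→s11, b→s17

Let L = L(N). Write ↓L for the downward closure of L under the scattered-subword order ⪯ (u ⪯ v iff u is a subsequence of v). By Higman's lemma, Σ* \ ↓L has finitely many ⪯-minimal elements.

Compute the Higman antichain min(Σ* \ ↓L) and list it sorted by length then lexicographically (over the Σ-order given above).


|Q|=18, |F|=10, |δ|=39 (15 ε).
min D↑ (9 st, q0=0, F={7}): 0:b→1,y→2 1:b→1,y→3 2:b→4,y→2 3:b→5,y→3 4:b→4,y→6 5:b→7,y→8 6:b→8,y→7 7:b→7,y→7 8:b→7,y→7 [Hopcroft].
'bybb': run [18, 13, 8, 4, 2] end={s0,s14} ∉↓L; 4/4 single-dels accept.
'ybyy': |S_i|=[18, 15, 9, 4, 1] end={s14} rej; 4/4 del acc.
2 words, ⪯-incomp.

min(Σ*\↓L) = [bybb, ybyy].


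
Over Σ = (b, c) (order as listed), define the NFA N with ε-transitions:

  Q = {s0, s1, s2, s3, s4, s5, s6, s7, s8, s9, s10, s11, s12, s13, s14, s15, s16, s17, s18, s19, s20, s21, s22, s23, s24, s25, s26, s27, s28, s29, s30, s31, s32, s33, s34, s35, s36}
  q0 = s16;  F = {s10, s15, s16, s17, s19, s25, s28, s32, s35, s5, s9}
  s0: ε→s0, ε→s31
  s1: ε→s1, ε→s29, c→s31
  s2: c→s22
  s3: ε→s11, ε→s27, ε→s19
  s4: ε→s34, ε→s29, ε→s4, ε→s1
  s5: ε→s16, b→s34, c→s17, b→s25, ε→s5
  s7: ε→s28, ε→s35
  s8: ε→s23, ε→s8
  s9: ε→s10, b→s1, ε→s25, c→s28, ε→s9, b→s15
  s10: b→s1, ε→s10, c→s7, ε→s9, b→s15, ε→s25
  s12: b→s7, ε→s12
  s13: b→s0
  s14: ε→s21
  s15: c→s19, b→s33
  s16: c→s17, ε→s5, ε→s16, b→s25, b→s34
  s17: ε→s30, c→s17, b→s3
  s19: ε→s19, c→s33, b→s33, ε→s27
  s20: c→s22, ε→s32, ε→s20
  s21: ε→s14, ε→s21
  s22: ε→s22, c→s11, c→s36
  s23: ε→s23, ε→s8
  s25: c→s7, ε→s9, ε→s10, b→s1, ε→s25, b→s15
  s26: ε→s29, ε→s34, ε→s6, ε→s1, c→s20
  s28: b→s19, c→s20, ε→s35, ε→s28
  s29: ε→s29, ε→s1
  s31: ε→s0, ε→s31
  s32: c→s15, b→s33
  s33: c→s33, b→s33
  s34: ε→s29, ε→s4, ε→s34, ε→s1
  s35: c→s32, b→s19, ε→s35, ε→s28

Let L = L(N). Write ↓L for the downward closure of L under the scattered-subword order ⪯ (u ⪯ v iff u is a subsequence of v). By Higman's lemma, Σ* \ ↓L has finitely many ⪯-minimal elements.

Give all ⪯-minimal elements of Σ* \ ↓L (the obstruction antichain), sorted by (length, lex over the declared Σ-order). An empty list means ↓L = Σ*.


A = [bbb, cbb, cbc, bbcc, bccb, bccccc].

|Q|=37, |F|=11, |δ|=93 (56 ε).
min D↑ (8 st, q0=0, F={6}): 0:b→1,c→2 1:b→3,c→4 2:b→5,c→2 3:b→6,c→5 4:b→5,c→7 5:b→6,c→6 6:b→6,c→6 7:b→6,c→3 [Hopcroft].
'bbb': run [26, 22, 8, 1] end={s33} rej; 3/3 del acc.
'cbb': N↓-sim [26, 17, 5, 1] end={s33} ∉↓L; 3/3 single-dels accept.
'cbc': run [26, 17, 5, 1] end={s33} ∉↓L; 3/3 single-dels accept.
'bbcc': |S_i|=[26, 22, 8, 5, 1] end={s33} — reject; 4/4 single-dels accept.
'bccb': run [26, 22, 14, 9, 1] end={s33} rej; 4/4 del acc.
'bccccc': run [26, 22, 14, 9, 7, 5, 1] end={s33} — reject; 6/6 del acc.
6 obstructions.


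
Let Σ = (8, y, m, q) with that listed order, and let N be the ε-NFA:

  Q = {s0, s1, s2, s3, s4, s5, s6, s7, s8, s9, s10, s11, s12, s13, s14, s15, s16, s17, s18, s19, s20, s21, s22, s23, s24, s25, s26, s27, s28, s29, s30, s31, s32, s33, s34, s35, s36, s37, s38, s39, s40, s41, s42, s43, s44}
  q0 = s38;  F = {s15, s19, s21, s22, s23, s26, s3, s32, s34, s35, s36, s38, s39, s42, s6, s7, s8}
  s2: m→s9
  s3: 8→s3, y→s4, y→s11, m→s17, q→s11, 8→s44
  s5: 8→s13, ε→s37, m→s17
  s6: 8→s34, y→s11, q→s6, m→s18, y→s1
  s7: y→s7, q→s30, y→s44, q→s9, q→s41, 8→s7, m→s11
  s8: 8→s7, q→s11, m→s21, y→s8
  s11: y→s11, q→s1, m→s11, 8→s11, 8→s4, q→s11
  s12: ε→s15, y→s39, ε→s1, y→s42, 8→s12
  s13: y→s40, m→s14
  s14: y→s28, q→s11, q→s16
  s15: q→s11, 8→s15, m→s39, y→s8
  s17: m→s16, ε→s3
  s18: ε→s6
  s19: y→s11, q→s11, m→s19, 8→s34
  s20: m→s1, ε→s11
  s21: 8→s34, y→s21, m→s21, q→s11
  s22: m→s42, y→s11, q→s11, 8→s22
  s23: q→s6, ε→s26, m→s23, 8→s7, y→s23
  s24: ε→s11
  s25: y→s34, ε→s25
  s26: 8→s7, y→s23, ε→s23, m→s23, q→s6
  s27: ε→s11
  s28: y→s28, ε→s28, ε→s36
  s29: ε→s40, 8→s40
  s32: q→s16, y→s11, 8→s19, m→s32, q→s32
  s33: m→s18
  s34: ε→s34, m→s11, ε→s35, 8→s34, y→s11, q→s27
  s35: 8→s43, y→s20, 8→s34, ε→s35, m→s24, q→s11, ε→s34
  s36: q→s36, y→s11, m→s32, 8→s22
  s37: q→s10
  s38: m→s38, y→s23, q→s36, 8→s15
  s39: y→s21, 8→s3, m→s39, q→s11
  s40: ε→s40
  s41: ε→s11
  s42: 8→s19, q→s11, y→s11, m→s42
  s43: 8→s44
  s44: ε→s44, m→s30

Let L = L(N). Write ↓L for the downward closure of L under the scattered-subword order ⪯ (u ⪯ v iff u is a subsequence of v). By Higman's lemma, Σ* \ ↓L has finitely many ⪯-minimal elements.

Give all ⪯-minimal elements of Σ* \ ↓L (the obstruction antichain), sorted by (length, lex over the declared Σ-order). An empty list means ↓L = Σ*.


|Q|=45, |F|=17, |δ|=123 (21 ε).
min D↑ (16 st, q0=0, F={6}): 0:8→1,y→2,m→0,q→3 1:8→1,y→4,m→5,q→6 2:8→7,y→2,m→2,q→8 3:8→9,y→6,m→10,q→3 4:8→7,y→4,m→11,q→6 5:8→12,y→11,m→5,q→6 6:8→6,y→6,m→6,q→6 7:8→7,y→7,m→6,q→6 8:8→13,y→6,m→8,q→8 9:8→9,y→6,m→14,q→6 10:8→15,y→6,m→10,q→10 11:8→13,y→11,m→11,q→6 12:8→12,y→6,m→12,q→6 13:8→13,y→6,m→6,q→6 14:8→15,y→6,m→14,q→6 15:8→13,y→6,m→15,q→6 (ε-aug+det+¬).
'8q': N↓-sim [31, 24, 7] end={s1,s11,s27,s30,s4,s41,s9} — reject; 2/2 del acc.
'qy': run [31, 21, 4] end={s1,s11,s20,s4} rej; 2/2 single-dels accept.
'y8m': run [31, 20, 14, 5] end={s1,s11,s24,s30,s4} rej; 3/3 single-dels accept.
'8m8y': N↓-sim [31, 24, 18, 15, 4] end={s1,s11,s20,s4} — reject; 4/4 single-dels accept.
'qm88m': run [31, 21, 17, 12, 11, 5] end={s1,s11,s24,s30,s4} — reject; 5/5 del acc.
5 obstructions.

min(Σ*\↓L) = [8q, qy, y8m, 8m8y, qm88m].


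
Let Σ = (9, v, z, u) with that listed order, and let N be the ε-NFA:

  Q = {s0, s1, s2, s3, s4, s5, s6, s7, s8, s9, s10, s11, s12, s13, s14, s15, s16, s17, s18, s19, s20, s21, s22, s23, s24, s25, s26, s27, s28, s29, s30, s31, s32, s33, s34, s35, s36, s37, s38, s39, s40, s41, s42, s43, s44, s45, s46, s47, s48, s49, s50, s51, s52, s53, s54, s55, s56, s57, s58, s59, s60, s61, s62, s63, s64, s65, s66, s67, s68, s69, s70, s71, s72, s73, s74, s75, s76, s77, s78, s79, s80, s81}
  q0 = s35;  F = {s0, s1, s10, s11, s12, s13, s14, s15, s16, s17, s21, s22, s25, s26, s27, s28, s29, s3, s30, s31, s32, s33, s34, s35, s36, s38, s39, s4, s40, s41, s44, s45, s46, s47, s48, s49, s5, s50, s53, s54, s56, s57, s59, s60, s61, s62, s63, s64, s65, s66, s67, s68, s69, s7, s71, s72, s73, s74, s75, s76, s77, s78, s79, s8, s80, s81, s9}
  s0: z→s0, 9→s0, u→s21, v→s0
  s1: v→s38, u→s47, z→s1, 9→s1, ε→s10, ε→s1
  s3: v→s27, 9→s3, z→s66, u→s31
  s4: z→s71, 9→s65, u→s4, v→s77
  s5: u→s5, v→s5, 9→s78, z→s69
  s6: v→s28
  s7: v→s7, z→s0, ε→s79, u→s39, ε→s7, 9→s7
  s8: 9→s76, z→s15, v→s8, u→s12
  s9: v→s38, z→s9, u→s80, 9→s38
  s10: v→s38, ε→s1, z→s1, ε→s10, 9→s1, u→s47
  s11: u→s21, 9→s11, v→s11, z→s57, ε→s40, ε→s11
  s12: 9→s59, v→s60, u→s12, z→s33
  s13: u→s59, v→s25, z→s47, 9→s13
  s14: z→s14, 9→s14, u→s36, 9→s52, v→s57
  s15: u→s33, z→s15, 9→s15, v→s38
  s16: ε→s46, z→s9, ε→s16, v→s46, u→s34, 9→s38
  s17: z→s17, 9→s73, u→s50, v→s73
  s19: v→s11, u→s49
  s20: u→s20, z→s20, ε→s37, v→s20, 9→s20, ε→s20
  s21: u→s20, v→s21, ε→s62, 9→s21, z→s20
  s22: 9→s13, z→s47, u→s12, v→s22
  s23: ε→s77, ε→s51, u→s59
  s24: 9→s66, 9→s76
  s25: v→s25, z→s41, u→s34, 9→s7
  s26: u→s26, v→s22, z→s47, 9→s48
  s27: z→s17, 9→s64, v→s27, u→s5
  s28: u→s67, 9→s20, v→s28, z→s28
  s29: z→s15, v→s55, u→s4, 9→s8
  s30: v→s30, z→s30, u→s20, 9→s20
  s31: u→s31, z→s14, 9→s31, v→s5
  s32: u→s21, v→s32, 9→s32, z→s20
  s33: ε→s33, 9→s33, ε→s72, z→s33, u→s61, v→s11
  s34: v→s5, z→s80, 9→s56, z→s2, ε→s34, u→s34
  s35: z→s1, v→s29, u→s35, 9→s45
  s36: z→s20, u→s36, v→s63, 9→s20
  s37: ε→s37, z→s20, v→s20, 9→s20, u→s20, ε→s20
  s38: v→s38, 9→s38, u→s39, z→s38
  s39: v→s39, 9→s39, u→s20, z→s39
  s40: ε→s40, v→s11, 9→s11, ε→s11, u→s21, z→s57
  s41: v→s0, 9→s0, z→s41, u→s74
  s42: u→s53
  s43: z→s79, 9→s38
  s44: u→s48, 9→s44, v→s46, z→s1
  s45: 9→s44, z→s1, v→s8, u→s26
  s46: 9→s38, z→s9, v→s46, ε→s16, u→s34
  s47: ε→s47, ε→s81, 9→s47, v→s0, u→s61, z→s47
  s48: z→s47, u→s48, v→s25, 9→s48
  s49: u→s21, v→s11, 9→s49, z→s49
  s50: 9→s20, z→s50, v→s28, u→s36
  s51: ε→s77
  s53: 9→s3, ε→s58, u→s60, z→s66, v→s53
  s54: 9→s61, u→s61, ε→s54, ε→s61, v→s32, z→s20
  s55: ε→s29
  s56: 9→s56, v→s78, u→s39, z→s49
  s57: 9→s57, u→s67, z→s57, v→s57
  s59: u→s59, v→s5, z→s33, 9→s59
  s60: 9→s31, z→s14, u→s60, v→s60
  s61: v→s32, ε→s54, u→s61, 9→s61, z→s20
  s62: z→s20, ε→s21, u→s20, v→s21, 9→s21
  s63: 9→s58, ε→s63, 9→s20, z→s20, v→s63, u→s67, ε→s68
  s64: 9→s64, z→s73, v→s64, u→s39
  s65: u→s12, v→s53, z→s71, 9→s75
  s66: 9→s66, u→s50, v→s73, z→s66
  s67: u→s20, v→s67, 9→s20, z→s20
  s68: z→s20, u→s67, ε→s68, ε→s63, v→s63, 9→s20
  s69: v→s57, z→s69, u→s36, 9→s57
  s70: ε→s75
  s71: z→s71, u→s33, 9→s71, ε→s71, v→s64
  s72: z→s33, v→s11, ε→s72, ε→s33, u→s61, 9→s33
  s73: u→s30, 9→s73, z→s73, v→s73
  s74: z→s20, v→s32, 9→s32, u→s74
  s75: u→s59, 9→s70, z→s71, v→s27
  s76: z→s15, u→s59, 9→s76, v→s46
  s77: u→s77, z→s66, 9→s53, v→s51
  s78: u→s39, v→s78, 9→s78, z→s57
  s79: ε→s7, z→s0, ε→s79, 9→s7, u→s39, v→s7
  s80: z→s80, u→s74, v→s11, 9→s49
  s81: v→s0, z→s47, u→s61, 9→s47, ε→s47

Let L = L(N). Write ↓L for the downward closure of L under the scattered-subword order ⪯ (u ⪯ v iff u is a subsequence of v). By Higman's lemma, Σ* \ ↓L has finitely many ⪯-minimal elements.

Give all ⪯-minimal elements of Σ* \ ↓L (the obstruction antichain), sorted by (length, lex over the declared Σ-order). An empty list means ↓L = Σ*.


Antichain: [zvuu, zuuz, 9uzuz, 99v9uu, vuvzu9].

|Q|=82, |F|=67, |δ|=331 (43 ε).
min D↑ (59 st, q0=0, F={34}): 0:9→1,v→2,z→3,u→0 1:9→4,v→5,z→3,u→6 2:9→5,v→2,z→7,u→8 3:9→3,v→9,z→3,u→10 4:9→4,v→11,z→3,u→12 5:9→13,v→5,z→7,u→14 6:9→12,v→15,z→10,u→6 7:9→7,v→9,z→7,u→16 8:9→17,v→18,z→19,u→8 9:9→9,v→9,z→9,u→20 10:9→10,v→21,z→10,u→22 11:9→9,v→11,z→23,u→24 12:9→12,v→25,z→10,u→12 13:9→13,v→11,z→7,u→26 14:9→26,v→27,z→16,u→14 15:9→28,v→15,z→10,u→14 16:9→16,v→29,z→16,u→22 17:9→30,v→31,z→19,u→14 18:9→31,v→18,z→32,u→18 19:9→19,v→33,z→19,u→16 20:9→20,v→20,z→20,u→34 21:9→21,v→21,z→21,u→35 22:9→22,v→36,z→34,u→22 23:9→9,v→9,z→23,u→37 24:9→38,v→39,z→37,u→24 25:9→40,v→25,z→41,u→24 26:9→26,v→39,z→16,u→26 27:9→42,v→27,z→43,u→27 28:9→28,v→25,z→10,u→26 29:9→29,v→29,z→44,u→35 30:9→30,v→45,z→19,u→26 31:9→46,v→31,z→32,u→27 32:9→32,v→47,z→32,u→48 33:9→33,v→33,z→47,u→20 34:9→34,v→34,z→34,u→34 35:9→35,v→35,z→34,u→34 36:9→36,v→36,z→34,u→35 37:9→49,v→29,z→37,u→50 38:9→38,v→51,z→49,u→20 39:9→51,v→39,z→52,u→39 40:9→40,v→40,z→21,u→20 41:9→21,v→21,z→41,u→50 42:9→42,v→39,z→43,u→42 43:9→43,v→44,z→43,u→53 44:9→44,v→44,z→44,u→54 45:9→33,v→45,z→55,u→39 46:9→46,v→45,z→32,u→42 47:9→47,v→47,z→47,u→56 48:9→34,v→57,z→48,u→53 49:9→49,v→29,z→49,u→35 50:9→36,v→36,z→34,u→50 51:9→51,v→51,z→44,u→20 52:9→44,v→44,z→52,u→53 53:9→34,v→58,z→34,u→53 54:9→34,v→54,z→34,u→34 55:9→47,v→47,z→55,u→48 56:9→34,v→56,z→56,u→34 57:9→34,v→57,z→57,u→54 58:9→34,v→58,z→34,u→54 [Hopcroft].
'zvuu': run [75, 42, 19, 7, 2] end={s20,s37} ∉↓L; 4/4 del acc.
'zuuz': |S_i|=[75, 42, 27, 13, 2] end={s20,s37} rej; 4/4 deletions ∈↓L.
'9uzuz': N↓-sim [75, 69, 47, 32, 13, 2] end={s20,s37} — reject; 5/5 deletions ∈↓L.
'99v9uu': run [75, 69, 61, 39, 21, 7, 2] end={s20,s37} — reject; 6/6 single-dels accept.
'vuvzu9': run [75, 68, 50, 33, 18, 10, 3] end={s20,s37,s58} ∉↓L; 6/6 del acc.
5 minimals (antichain).
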